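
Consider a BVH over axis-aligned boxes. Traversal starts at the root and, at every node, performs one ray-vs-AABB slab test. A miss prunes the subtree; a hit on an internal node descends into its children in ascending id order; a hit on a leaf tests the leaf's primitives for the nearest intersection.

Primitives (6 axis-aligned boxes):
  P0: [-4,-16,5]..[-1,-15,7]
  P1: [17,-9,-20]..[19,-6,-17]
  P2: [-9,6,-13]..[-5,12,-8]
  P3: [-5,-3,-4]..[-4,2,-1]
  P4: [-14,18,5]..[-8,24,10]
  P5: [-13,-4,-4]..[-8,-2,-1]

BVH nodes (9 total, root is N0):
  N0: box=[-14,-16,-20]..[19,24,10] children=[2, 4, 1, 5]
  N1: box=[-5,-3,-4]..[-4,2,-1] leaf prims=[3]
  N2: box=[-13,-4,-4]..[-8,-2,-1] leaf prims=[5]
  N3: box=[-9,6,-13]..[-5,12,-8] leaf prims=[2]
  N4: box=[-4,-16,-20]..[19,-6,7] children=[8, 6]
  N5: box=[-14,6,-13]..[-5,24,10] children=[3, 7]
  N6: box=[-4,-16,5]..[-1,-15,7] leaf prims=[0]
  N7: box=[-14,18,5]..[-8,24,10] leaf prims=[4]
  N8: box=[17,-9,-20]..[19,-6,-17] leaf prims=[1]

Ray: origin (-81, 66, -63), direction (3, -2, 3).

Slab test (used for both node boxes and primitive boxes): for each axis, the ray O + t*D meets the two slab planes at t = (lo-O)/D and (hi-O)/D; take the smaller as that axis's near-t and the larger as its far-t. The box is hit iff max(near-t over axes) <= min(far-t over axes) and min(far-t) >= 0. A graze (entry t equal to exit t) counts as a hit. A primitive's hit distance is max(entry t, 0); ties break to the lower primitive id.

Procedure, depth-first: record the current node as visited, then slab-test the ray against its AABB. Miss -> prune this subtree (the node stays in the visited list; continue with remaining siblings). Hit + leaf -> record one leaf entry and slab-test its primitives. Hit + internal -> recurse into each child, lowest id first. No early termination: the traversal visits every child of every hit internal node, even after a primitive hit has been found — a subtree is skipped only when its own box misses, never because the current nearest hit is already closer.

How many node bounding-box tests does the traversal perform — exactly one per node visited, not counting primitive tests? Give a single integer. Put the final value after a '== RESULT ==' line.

Walk:
N0 x:[67/3,100/3] y:[21,41] z:[43/3,73/3] -> hit [67/3,73/3], descend [1, 2, 4, 5]
  N1 x:[76/3,77/3] y:[32,69/2] z:[59/3,62/3] -> miss, prune
  N2 x:[68/3,73/3] y:[34,35] z:[59/3,62/3] -> miss, prune
  N4 x:[77/3,100/3] y:[36,41] z:[43/3,70/3] -> miss, prune
  N5 x:[67/3,76/3] y:[21,30] z:[50/3,73/3] -> hit [67/3,73/3], descend [3, 7]
    N3 x:[24,76/3] y:[27,30] z:[50/3,55/3] -> miss, prune
    N7 x:[67/3,73/3] y:[21,24] z:[68/3,73/3] -> hit [68/3,24] leaf, test {P4@t=68/3}

Summary -> nodes [0, 1, 2, 4, 5, 3, 7]; box-tests=7; leaf-entries=1; first=P4

== RESULT ==
7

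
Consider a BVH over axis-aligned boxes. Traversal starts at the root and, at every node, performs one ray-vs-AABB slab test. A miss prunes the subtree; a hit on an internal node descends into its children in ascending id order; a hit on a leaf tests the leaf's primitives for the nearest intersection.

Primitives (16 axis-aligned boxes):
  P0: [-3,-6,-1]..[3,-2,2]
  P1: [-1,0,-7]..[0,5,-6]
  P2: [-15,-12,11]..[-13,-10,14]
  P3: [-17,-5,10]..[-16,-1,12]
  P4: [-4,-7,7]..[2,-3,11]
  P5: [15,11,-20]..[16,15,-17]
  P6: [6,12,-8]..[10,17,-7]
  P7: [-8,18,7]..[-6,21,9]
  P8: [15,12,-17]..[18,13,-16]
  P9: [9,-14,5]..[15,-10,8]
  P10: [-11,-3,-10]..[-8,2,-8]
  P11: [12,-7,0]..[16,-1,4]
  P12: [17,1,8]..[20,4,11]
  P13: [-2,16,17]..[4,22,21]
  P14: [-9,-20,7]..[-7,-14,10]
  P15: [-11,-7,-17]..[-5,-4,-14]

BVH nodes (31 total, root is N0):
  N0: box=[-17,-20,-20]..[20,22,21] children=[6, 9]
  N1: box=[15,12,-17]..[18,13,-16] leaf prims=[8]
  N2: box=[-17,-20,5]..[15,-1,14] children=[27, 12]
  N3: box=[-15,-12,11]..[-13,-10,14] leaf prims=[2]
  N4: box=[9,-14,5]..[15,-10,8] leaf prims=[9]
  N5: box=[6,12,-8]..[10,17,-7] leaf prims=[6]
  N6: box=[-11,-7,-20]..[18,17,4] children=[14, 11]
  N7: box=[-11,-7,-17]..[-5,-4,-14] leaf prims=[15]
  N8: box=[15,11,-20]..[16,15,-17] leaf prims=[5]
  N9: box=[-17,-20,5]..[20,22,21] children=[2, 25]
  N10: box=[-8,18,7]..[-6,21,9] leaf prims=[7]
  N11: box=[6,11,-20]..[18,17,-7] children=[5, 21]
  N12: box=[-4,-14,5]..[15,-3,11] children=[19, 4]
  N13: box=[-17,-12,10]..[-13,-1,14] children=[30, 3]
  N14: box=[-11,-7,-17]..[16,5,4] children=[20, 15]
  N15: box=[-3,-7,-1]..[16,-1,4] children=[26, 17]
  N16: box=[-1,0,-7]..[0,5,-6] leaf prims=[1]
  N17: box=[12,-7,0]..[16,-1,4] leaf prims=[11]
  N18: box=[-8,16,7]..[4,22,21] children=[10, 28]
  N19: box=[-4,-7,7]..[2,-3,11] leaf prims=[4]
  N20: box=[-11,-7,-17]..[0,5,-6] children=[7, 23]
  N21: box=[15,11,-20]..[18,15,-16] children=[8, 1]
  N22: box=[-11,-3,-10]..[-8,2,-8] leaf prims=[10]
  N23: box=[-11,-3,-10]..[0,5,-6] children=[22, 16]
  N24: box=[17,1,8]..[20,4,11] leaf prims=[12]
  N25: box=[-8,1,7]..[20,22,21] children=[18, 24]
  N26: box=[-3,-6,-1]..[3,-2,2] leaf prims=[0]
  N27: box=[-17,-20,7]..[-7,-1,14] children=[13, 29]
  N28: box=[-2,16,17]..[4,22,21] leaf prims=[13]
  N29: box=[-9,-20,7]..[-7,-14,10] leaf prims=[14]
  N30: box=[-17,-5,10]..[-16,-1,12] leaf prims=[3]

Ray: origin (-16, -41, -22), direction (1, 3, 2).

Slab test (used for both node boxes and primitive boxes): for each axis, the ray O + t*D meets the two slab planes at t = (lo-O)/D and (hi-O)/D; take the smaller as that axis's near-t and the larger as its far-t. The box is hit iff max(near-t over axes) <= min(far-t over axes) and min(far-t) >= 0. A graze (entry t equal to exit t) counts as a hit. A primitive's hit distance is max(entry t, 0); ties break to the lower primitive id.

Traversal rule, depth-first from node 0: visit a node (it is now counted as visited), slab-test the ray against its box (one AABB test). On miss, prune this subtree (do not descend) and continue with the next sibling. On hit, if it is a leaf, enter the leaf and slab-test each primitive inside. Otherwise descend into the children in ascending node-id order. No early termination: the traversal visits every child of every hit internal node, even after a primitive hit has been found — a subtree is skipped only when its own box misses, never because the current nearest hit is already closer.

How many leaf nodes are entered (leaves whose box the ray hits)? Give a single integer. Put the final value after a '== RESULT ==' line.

Walk:
N0 x:[-1,36] y:[7,21] z:[1,43/2] -> hit [7,21], descend [6, 9]
  N6 x:[5,34] y:[34/3,58/3] z:[1,13] -> hit [34/3,13], descend [11, 14]
    N11 x:[22,34] y:[52/3,58/3] z:[1,15/2] -> miss, prune
    N14 x:[5,32] y:[34/3,46/3] z:[5/2,13] -> hit [34/3,13], descend [15, 20]
      N15 x:[13,32] y:[34/3,40/3] z:[21/2,13] -> hit [13,13], descend [17, 26]
        N17 x:[28,32] y:[34/3,40/3] z:[11,13] -> miss, prune
        N26 x:[13,19] y:[35/3,13] z:[21/2,12] -> miss, prune
      N20 x:[5,16] y:[34/3,46/3] z:[5/2,8] -> miss, prune
  N9 x:[-1,36] y:[7,21] z:[27/2,43/2] -> hit [27/2,21], descend [2, 25]
    N2 x:[-1,31] y:[7,40/3] z:[27/2,18] -> miss, prune
    N25 x:[8,36] y:[14,21] z:[29/2,43/2] -> hit [29/2,21], descend [18, 24]
      N18 x:[8,20] y:[19,21] z:[29/2,43/2] -> hit [19,20], descend [10, 28]
        N10 x:[8,10] y:[59/3,62/3] z:[29/2,31/2] -> miss, prune
        N28 x:[14,20] y:[19,21] z:[39/2,43/2] -> hit [39/2,20] leaf, test {P13@t=39/2}
      N24 x:[33,36] y:[14,15] z:[15,33/2] -> miss, prune

15 AABB tests over nodes [0, 6, 11, 14, 15, 17, 26, 20, 9, 2, 25, 18, 10, 28, 24]; 1 leaf entered; closest P13.

== RESULT ==
1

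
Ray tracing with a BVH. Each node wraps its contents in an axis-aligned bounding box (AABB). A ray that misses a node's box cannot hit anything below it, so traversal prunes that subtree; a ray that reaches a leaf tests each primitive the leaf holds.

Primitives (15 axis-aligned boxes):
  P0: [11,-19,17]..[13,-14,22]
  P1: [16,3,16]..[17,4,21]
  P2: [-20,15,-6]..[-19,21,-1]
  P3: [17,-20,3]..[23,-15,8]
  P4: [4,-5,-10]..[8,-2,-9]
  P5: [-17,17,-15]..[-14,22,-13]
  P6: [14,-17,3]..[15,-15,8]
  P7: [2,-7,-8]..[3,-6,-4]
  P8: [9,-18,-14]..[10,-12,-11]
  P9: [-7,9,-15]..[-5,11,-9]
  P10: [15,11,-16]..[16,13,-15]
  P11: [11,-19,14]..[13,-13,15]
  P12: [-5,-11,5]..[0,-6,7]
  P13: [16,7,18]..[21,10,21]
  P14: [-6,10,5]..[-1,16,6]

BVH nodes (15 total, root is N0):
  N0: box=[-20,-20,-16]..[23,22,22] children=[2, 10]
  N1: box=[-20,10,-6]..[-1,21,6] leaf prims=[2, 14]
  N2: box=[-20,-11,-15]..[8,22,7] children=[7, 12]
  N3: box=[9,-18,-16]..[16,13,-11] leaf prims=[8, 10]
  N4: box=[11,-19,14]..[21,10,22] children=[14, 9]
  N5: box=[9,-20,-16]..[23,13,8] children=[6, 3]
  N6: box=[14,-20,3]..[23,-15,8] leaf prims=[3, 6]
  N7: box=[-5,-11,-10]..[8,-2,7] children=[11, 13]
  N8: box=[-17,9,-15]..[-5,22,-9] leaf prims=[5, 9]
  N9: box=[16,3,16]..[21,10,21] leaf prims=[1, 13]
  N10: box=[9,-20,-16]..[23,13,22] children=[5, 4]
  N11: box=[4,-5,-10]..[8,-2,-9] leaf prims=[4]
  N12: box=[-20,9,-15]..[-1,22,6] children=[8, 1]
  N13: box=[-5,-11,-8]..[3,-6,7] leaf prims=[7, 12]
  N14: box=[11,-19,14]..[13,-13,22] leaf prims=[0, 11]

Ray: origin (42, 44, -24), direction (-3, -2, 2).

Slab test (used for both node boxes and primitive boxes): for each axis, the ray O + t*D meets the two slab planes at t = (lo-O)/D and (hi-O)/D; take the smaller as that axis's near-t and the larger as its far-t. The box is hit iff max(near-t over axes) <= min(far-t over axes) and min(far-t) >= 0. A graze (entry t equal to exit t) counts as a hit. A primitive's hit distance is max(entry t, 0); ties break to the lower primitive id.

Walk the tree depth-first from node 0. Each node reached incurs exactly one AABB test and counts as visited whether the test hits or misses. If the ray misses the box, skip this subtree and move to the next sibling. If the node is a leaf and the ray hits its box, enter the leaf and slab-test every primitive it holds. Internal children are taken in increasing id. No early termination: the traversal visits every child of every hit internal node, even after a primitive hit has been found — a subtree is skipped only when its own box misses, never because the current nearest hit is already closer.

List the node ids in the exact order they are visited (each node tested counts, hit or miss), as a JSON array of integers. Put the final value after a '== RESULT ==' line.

Trace the traversal:
N0 x:[19/3,62/3] y:[11,32] z:[4,23] -> hit [11,62/3], descend [2, 10]
  N2 x:[34/3,62/3] y:[11,55/2] z:[9/2,31/2] -> hit [34/3,31/2], descend [7, 12]
    N7 x:[34/3,47/3] y:[23,55/2] z:[7,31/2] -> miss, prune
    N12 x:[43/3,62/3] y:[11,35/2] z:[9/2,15] -> hit [43/3,15], descend [1, 8]
      N1 x:[43/3,62/3] y:[23/2,17] z:[9,15] -> hit [43/3,15] leaf, test {P2(miss), P14@t=29/2}
      N8 x:[47/3,59/3] y:[11,35/2] z:[9/2,15/2] -> miss, prune
  N10 x:[19/3,11] y:[31/2,32] z:[4,23] -> miss, prune

Summary -> nodes [0, 2, 7, 12, 1, 8, 10]; box-tests=7; leaf-entries=1; first=P14

== RESULT ==
[0, 2, 7, 12, 1, 8, 10]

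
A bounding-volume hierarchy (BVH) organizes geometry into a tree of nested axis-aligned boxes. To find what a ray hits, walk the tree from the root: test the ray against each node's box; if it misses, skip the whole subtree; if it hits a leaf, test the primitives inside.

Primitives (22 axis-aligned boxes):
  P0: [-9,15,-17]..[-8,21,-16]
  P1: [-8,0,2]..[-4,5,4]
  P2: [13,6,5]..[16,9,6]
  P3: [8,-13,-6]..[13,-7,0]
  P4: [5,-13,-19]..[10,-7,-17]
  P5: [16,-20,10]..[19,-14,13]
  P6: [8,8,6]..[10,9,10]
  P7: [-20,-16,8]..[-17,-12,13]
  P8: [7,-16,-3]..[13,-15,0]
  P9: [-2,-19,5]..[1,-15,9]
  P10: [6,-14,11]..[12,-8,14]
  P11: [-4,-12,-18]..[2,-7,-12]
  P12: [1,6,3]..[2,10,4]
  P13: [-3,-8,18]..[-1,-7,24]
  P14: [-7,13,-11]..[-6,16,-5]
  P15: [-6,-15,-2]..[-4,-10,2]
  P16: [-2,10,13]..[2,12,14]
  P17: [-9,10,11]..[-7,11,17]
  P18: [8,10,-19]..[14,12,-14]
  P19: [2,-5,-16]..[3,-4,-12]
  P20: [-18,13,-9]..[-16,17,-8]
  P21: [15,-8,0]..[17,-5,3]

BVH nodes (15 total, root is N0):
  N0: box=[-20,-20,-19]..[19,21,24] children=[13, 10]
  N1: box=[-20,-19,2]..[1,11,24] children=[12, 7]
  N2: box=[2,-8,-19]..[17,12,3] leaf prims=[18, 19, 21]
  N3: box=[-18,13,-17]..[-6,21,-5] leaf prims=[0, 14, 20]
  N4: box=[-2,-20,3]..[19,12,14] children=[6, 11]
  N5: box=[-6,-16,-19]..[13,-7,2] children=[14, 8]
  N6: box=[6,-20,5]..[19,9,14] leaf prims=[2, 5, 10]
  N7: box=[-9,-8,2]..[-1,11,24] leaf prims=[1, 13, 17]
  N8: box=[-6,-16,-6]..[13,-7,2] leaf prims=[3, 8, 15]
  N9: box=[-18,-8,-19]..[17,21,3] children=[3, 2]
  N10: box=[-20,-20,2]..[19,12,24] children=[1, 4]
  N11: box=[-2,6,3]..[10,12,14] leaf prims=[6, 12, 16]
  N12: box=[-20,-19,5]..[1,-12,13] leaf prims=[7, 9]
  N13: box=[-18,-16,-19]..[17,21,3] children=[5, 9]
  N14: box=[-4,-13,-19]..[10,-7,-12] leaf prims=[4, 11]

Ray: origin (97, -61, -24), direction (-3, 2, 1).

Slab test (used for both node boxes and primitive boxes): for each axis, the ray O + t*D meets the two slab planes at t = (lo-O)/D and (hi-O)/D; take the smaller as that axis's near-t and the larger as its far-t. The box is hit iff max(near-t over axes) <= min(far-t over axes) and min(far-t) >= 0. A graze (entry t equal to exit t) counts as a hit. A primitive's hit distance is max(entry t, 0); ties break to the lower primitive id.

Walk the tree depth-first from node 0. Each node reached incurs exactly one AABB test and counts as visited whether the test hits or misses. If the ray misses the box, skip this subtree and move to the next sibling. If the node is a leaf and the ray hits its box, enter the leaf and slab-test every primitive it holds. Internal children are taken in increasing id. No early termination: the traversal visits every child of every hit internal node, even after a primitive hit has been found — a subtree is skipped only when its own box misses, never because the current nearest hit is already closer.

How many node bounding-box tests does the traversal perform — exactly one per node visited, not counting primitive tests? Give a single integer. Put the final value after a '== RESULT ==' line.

Walk:
N0 x:[26,39] y:[41/2,41] z:[5,48] -> hit [26,39], descend [10, 13]
  N10 x:[26,39] y:[41/2,73/2] z:[26,48] -> hit [26,73/2], descend [1, 4]
    N1 x:[32,39] y:[21,36] z:[26,48] -> hit [32,36], descend [7, 12]
      N7 x:[98/3,106/3] y:[53/2,36] z:[26,48] -> hit [98/3,106/3] leaf, test {P1(miss), P13(miss), P17(miss)}
      N12 x:[32,39] y:[21,49/2] z:[29,37] -> miss, prune
    N4 x:[26,33] y:[41/2,73/2] z:[27,38] -> hit [27,33], descend [6, 11]
      N6 x:[26,91/3] y:[41/2,35] z:[29,38] -> hit [29,91/3] leaf, test {P2(miss), P5(miss), P10(miss)}
      N11 x:[29,33] y:[67/2,73/2] z:[27,38] -> miss, prune
  N13 x:[80/3,115/3] y:[45/2,41] z:[5,27] -> hit [80/3,27], descend [5, 9]
    N5 x:[28,103/3] y:[45/2,27] z:[5,26] -> miss, prune
    N9 x:[80/3,115/3] y:[53/2,41] z:[5,27] -> hit [80/3,27], descend [2, 3]
      N2 x:[80/3,95/3] y:[53/2,73/2] z:[5,27] -> hit [80/3,27] leaf, test {P18(miss), P19(miss), P21@t=80/3}
      N3 x:[103/3,115/3] y:[37,41] z:[7,19] -> miss, prune

Summary -> nodes [0, 10, 1, 7, 12, 4, 6, 11, 13, 5, 9, 2, 3]; box-tests=13; leaf-entries=3; first=P21

== RESULT ==
13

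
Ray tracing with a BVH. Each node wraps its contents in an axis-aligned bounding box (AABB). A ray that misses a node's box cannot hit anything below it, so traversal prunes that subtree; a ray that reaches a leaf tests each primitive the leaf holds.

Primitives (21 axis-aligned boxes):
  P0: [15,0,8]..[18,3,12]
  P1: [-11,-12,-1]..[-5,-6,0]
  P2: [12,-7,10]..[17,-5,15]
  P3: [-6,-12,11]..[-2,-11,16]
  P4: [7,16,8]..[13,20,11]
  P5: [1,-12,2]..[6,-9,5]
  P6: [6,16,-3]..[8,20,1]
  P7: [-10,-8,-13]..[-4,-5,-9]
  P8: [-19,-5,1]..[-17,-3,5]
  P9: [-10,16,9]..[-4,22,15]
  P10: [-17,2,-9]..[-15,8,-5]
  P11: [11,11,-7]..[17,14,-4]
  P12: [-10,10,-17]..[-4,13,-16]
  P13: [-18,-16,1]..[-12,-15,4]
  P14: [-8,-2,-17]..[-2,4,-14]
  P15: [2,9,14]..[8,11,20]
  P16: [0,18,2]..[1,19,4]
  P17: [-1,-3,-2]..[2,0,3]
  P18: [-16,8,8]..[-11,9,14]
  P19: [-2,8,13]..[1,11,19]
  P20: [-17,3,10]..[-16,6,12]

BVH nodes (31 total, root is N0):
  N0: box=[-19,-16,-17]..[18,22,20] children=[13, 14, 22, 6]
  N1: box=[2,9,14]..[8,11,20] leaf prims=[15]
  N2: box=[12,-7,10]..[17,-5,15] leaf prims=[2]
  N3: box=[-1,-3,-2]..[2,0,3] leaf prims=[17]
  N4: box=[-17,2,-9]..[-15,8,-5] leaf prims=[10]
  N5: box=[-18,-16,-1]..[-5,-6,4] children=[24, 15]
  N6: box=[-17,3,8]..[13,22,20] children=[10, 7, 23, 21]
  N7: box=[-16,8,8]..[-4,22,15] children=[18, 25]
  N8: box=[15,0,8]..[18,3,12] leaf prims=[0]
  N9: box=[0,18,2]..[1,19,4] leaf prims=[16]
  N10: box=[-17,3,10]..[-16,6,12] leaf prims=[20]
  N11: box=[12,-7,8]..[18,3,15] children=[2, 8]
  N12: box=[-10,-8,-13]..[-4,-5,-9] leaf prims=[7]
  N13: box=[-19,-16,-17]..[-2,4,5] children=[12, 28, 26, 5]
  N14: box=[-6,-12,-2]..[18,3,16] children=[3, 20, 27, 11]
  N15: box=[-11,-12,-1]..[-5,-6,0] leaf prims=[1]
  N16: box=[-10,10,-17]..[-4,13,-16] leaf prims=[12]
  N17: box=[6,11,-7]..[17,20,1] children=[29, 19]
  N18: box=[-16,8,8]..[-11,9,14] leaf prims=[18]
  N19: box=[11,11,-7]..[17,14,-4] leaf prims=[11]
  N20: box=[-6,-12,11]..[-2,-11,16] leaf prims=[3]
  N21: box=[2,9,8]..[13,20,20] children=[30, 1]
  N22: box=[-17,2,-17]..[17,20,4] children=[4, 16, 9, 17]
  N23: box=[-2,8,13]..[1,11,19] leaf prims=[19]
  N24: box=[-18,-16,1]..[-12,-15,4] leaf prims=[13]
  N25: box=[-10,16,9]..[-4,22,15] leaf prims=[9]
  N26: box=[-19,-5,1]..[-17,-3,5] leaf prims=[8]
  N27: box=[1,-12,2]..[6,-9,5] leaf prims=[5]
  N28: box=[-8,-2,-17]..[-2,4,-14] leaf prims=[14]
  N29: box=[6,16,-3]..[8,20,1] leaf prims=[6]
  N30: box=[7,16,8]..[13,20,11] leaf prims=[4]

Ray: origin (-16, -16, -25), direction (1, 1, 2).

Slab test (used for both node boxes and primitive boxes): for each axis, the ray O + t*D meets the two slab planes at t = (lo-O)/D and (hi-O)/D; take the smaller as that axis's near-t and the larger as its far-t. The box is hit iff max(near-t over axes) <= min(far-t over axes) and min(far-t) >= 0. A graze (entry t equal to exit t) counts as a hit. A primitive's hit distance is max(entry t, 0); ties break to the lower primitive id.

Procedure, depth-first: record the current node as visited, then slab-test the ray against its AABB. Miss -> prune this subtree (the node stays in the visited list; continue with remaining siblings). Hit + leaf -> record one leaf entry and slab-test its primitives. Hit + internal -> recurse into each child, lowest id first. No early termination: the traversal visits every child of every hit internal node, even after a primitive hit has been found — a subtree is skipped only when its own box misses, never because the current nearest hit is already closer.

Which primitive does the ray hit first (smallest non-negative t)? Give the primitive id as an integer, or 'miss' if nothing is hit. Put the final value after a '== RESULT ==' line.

Traverse from the root:
N0 x:[-3,34] y:[0,38] z:[4,45/2] -> hit [4,45/2], descend [6, 13, 14, 22]
  N6 x:[-1,29] y:[19,38] z:[33/2,45/2] -> hit [19,45/2], descend [7, 10, 21, 23]
    N7 x:[0,12] y:[24,38] z:[33/2,20] -> miss, prune
    N10 x:[-1,0] y:[19,22] z:[35/2,37/2] -> miss, prune
    N21 x:[18,29] y:[25,36] z:[33/2,45/2] -> miss, prune
    N23 x:[14,17] y:[24,27] z:[19,22] -> miss, prune
  N13 x:[-3,14] y:[0,20] z:[4,15] -> hit [4,14], descend [5, 12, 26, 28]
    N5 x:[-2,11] y:[0,10] z:[12,29/2] -> miss, prune
    N12 x:[6,12] y:[8,11] z:[6,8] -> hit [8,8] leaf, test {P7@t=8}
    N26 x:[-3,-1] y:[11,13] z:[13,15] -> miss, prune
    N28 x:[8,14] y:[14,20] z:[4,11/2] -> miss, prune
  N14 x:[10,34] y:[4,19] z:[23/2,41/2] -> hit [23/2,19], descend [3, 11, 20, 27]
    N3 x:[15,18] y:[13,16] z:[23/2,14] -> miss, prune
    N11 x:[28,34] y:[9,19] z:[33/2,20] -> miss, prune
    N20 x:[10,14] y:[4,5] z:[18,41/2] -> miss, prune
    N27 x:[17,22] y:[4,7] z:[27/2,15] -> miss, prune
  N22 x:[-1,33] y:[18,36] z:[4,29/2] -> miss, prune

order=[0, 6, 7, 10, 21, 23, 13, 5, 12, 26, 28, 14, 3, 11, 20, 27, 22]  |boxes|=17  |leaves|=1  hit=P7

== RESULT ==
7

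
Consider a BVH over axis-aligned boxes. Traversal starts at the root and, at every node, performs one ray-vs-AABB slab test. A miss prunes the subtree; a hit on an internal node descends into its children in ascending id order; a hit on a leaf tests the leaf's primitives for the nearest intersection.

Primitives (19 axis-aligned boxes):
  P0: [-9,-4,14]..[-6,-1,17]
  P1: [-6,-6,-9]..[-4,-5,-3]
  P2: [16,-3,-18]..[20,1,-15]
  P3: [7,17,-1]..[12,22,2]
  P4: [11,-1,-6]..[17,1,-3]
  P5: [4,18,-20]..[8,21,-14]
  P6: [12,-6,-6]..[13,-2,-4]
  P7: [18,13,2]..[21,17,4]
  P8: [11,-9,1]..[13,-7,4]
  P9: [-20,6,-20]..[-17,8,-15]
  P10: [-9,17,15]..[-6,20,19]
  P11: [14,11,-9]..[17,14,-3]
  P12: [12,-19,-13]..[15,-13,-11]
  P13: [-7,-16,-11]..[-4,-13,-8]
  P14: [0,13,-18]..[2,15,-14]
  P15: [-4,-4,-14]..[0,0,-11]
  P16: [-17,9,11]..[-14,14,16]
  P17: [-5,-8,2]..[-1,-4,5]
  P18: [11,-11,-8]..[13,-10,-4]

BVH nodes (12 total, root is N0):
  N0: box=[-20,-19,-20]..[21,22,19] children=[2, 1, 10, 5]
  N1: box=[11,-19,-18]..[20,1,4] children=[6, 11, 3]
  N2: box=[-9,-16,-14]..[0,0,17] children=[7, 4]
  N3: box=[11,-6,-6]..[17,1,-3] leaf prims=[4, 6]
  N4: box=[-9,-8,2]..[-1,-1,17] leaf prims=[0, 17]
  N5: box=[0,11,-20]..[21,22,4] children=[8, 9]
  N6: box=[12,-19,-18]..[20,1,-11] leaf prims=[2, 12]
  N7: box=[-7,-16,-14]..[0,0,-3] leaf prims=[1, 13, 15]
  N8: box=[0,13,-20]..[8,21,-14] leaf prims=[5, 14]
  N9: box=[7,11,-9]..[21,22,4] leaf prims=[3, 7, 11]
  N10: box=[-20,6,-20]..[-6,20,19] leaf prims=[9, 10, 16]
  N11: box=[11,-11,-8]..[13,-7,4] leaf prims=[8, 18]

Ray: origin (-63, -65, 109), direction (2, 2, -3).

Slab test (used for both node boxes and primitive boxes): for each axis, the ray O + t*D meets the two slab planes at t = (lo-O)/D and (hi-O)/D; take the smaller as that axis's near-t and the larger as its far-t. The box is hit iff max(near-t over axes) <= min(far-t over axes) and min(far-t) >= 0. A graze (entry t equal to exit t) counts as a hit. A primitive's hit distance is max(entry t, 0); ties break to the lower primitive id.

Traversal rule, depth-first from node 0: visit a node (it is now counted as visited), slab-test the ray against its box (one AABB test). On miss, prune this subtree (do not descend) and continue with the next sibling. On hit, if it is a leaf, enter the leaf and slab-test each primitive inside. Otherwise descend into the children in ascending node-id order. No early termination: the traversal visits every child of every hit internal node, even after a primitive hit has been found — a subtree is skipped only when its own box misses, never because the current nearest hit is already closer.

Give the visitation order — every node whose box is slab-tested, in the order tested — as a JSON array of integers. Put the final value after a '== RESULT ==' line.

Walk:
N0 x:[43/2,42] y:[23,87/2] z:[30,43] -> hit [30,42], descend [1, 2, 5, 10]
  N1 x:[37,83/2] y:[23,33] z:[35,127/3] -> miss, prune
  N2 x:[27,63/2] y:[49/2,65/2] z:[92/3,41] -> hit [92/3,63/2], descend [4, 7]
    N4 x:[27,31] y:[57/2,32] z:[92/3,107/3] -> hit [92/3,31] leaf, test {P0(miss), P17(miss)}
    N7 x:[28,63/2] y:[49/2,65/2] z:[112/3,41] -> miss, prune
  N5 x:[63/2,42] y:[38,87/2] z:[35,43] -> hit [38,42], descend [8, 9]
    N8 x:[63/2,71/2] y:[39,43] z:[41,43] -> miss, prune
    N9 x:[35,42] y:[38,87/2] z:[35,118/3] -> hit [38,118/3] leaf, test {P3(miss), P7(miss), P11@t=77/2}
  N10 x:[43/2,57/2] y:[71/2,85/2] z:[30,43] -> miss, prune

order=[0, 1, 2, 4, 7, 5, 8, 9, 10]  |boxes|=9  |leaves|=2  hit=P11

== RESULT ==
[0, 1, 2, 4, 7, 5, 8, 9, 10]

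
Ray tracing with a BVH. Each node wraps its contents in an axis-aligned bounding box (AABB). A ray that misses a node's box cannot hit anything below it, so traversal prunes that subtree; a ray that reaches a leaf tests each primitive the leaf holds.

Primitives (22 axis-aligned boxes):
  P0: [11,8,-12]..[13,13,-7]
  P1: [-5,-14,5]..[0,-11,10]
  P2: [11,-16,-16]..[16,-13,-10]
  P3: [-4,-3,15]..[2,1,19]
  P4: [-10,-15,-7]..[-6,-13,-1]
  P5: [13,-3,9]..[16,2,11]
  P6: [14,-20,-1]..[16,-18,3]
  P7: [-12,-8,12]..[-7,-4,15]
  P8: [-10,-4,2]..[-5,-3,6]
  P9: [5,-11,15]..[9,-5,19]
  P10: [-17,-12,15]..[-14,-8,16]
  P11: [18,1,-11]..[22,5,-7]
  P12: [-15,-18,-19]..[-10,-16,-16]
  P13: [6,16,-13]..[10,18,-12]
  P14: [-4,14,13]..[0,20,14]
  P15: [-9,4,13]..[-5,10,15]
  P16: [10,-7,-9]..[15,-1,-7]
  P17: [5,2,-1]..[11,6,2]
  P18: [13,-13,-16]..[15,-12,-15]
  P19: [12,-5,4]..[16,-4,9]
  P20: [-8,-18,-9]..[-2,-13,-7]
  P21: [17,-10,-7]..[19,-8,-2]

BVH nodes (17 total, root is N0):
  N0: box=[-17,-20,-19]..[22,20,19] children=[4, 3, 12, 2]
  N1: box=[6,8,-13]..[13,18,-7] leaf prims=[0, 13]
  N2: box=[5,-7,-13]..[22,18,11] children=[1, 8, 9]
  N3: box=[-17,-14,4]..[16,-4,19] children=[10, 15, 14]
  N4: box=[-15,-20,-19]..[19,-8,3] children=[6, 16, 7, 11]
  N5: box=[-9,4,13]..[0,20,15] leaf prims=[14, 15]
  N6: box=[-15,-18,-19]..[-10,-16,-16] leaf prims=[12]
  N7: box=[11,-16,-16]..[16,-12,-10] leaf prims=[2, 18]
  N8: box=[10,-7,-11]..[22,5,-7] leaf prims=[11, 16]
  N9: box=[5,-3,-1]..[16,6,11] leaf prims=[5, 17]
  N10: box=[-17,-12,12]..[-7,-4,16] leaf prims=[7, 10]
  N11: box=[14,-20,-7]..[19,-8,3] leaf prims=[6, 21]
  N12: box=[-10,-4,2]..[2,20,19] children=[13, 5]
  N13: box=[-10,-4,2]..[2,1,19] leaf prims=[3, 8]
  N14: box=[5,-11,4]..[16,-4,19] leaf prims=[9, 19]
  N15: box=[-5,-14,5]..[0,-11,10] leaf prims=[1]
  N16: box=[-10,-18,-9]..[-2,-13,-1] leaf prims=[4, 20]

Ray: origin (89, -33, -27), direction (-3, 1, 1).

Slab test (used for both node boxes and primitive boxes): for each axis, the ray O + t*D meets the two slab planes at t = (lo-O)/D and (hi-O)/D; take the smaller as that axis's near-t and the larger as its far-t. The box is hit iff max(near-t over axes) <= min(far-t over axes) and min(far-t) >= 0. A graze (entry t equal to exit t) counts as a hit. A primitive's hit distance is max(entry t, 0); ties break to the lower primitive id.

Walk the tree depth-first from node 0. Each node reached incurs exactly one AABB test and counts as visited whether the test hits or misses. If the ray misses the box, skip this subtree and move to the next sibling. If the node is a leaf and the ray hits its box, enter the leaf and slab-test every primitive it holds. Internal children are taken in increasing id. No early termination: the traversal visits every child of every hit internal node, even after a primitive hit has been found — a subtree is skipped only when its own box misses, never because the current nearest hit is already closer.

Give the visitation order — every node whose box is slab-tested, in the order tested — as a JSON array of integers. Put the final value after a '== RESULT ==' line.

Traverse from the root:
N0 x:[67/3,106/3] y:[13,53] z:[8,46] -> hit [67/3,106/3], descend [2, 3, 4, 12]
  N2 x:[67/3,28] y:[26,51] z:[14,38] -> hit [26,28], descend [1, 8, 9]
    N1 x:[76/3,83/3] y:[41,51] z:[14,20] -> miss, prune
    N8 x:[67/3,79/3] y:[26,38] z:[16,20] -> miss, prune
    N9 x:[73/3,28] y:[30,39] z:[26,38] -> miss, prune
  N3 x:[73/3,106/3] y:[19,29] z:[31,46] -> miss, prune
  N4 x:[70/3,104/3] y:[13,25] z:[8,30] -> hit [70/3,25], descend [6, 7, 11, 16]
    N6 x:[33,104/3] y:[15,17] z:[8,11] -> miss, prune
    N7 x:[73/3,26] y:[17,21] z:[11,17] -> miss, prune
    N11 x:[70/3,25] y:[13,25] z:[20,30] -> hit [70/3,25] leaf, test {P6(miss), P21@t=70/3}
    N16 x:[91/3,33] y:[15,20] z:[18,26] -> miss, prune
  N12 x:[29,33] y:[29,53] z:[29,46] -> hit [29,33], descend [5, 13]
    N5 x:[89/3,98/3] y:[37,53] z:[40,42] -> miss, prune
    N13 x:[29,33] y:[29,34] z:[29,46] -> hit [29,33] leaf, test {P3(miss), P8(miss)}

14 AABB tests over nodes [0, 2, 1, 8, 9, 3, 4, 6, 7, 11, 16, 12, 5, 13]; 2 leaves entered; closest P21.

== RESULT ==
[0, 2, 1, 8, 9, 3, 4, 6, 7, 11, 16, 12, 5, 13]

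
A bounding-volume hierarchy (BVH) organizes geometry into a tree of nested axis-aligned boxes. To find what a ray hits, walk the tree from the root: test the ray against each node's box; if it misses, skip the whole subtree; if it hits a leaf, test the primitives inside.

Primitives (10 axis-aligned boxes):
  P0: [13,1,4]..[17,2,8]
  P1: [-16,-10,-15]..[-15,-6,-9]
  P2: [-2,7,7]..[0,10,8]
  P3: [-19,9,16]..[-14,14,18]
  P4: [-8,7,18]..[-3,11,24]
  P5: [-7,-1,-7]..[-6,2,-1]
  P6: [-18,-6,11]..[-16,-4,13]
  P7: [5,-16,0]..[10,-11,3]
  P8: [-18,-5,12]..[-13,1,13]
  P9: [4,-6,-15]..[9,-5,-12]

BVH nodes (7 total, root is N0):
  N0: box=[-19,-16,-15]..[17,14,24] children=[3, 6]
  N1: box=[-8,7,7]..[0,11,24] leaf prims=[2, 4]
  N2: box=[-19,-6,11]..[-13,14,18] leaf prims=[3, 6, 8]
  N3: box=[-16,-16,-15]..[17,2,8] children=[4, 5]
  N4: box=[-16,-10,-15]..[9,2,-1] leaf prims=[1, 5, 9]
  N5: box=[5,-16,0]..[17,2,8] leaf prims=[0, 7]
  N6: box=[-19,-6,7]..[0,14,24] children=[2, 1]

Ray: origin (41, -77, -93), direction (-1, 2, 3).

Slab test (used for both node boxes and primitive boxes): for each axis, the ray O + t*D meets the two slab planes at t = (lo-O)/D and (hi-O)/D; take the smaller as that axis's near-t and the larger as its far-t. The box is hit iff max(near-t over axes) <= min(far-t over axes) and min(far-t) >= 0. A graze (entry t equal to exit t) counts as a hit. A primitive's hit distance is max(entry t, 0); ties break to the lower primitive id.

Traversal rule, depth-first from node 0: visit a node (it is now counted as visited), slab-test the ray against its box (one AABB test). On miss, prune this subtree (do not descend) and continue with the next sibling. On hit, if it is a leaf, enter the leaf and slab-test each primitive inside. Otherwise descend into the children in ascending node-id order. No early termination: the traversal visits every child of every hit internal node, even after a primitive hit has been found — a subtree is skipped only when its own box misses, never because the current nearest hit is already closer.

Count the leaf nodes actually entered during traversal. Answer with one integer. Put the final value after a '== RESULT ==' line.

Trace the traversal:
N0 x:[24,60] y:[61/2,91/2] z:[26,39] -> hit [61/2,39], descend [3, 6]
  N3 x:[24,57] y:[61/2,79/2] z:[26,101/3] -> hit [61/2,101/3], descend [4, 5]
    N4 x:[32,57] y:[67/2,79/2] z:[26,92/3] -> miss, prune
    N5 x:[24,36] y:[61/2,79/2] z:[31,101/3] -> hit [31,101/3] leaf, test {P0(miss), P7@t=31}
  N6 x:[41,60] y:[71/2,91/2] z:[100/3,39] -> miss, prune

Summary -> nodes [0, 3, 4, 5, 6]; box-tests=5; leaf-entries=1; first=P7

== RESULT ==
1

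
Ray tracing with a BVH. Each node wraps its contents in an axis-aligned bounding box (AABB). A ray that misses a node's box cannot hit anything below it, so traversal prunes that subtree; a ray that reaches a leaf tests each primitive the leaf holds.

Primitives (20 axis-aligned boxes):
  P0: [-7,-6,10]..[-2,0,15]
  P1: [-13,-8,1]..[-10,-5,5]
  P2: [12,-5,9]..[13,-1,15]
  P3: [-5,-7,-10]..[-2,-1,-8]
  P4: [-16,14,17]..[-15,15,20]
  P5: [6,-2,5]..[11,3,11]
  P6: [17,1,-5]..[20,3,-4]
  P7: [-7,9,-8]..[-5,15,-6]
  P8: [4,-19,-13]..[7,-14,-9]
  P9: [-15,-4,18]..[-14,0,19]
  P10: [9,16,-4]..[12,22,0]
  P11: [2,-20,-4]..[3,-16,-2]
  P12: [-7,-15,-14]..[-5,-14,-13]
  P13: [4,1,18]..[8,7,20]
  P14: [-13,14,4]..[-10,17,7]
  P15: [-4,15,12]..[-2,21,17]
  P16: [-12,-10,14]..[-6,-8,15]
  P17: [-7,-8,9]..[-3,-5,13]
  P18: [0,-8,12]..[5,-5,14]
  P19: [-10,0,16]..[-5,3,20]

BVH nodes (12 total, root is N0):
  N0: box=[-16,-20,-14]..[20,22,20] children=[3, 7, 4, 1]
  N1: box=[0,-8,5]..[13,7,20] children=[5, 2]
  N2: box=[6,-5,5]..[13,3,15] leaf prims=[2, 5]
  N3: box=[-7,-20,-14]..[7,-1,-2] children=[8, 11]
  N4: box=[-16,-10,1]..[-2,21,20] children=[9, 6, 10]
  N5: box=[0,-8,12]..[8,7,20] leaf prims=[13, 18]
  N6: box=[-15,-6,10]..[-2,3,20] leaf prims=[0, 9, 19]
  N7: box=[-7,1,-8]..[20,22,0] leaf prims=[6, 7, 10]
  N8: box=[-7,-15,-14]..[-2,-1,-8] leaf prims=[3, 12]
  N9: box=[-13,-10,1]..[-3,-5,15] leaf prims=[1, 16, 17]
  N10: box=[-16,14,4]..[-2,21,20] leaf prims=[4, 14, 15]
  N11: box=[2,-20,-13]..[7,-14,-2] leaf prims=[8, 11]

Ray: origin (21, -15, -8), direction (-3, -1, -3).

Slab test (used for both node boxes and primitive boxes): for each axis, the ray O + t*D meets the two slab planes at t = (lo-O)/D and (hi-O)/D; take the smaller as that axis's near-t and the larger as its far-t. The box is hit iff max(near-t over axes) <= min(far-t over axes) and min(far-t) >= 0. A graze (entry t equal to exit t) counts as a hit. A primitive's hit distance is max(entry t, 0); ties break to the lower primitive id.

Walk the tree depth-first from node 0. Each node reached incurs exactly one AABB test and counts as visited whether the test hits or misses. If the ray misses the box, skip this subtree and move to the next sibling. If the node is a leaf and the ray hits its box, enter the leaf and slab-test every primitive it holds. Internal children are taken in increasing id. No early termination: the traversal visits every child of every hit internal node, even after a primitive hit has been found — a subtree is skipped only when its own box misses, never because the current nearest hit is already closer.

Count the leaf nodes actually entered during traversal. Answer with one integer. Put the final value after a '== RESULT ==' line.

Traverse from the root:
N0 x:[1/3,37/3] y:[-37,5] z:[-28/3,2] -> hit [1/3,2], descend [1, 3, 4, 7]
  N1 x:[8/3,7] y:[-22,-7] z:[-28/3,-13/3] -> miss, prune
  N3 x:[14/3,28/3] y:[-14,5] z:[-2,2] -> miss, prune
  N4 x:[23/3,37/3] y:[-36,-5] z:[-28/3,-3] -> miss, prune
  N7 x:[1/3,28/3] y:[-37,-16] z:[-8/3,0] -> miss, prune

Summary -> nodes [0, 1, 3, 4, 7]; box-tests=5; leaf-entries=0; first=miss

== RESULT ==
0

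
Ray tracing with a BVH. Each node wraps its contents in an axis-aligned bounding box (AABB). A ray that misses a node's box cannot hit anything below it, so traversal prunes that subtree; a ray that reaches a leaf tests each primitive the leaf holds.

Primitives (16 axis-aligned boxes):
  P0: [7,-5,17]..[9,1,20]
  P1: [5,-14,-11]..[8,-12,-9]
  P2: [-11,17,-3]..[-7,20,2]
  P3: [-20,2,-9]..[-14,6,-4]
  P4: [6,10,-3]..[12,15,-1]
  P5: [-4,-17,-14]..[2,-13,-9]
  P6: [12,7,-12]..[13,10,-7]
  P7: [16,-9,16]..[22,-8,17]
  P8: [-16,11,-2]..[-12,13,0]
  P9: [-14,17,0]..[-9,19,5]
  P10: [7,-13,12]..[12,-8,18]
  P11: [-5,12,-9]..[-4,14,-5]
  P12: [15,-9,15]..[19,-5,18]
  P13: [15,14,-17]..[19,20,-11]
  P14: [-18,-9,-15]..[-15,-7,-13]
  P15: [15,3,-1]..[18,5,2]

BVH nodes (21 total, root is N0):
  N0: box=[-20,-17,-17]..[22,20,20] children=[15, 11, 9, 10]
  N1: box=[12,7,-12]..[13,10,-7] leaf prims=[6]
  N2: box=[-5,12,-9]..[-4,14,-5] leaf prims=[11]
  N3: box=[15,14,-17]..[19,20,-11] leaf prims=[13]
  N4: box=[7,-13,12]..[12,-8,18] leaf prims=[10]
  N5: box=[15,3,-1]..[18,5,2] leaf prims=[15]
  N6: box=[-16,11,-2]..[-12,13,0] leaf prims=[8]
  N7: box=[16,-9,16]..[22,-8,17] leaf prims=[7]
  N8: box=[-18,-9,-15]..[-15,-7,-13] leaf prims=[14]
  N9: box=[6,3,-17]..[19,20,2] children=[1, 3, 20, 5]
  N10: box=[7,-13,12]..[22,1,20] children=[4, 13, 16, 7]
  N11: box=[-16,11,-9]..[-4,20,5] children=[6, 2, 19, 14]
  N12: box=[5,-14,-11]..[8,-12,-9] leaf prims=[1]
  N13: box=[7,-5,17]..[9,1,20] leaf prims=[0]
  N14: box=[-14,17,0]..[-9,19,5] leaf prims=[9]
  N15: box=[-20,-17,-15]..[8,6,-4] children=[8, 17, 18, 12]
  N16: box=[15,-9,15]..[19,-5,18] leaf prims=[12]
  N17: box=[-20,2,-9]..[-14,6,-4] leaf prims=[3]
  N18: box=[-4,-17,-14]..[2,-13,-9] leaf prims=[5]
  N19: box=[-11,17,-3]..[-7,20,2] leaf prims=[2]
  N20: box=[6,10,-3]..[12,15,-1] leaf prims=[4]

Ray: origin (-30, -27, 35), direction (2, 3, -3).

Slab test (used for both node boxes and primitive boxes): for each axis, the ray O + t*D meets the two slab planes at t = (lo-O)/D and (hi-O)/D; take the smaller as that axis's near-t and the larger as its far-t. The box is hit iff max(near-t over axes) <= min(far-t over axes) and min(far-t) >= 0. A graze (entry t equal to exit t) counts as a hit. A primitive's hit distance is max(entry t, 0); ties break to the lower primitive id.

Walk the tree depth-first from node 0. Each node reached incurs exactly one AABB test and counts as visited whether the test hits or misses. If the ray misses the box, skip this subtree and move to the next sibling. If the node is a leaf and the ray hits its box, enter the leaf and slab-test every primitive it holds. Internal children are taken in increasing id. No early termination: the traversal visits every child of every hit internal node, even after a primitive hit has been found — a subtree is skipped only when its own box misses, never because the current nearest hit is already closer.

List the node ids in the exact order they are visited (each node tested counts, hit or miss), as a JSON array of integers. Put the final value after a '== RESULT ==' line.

Traverse from the root:
N0 x:[5,26] y:[10/3,47/3] z:[5,52/3] -> hit [5,47/3], descend [9, 10, 11, 15]
  N9 x:[18,49/2] y:[10,47/3] z:[11,52/3] -> miss, prune
  N10 x:[37/2,26] y:[14/3,28/3] z:[5,23/3] -> miss, prune
  N11 x:[7,13] y:[38/3,47/3] z:[10,44/3] -> hit [38/3,13], descend [2, 6, 14, 19]
    N2 x:[25/2,13] y:[13,41/3] z:[40/3,44/3] -> miss, prune
    N6 x:[7,9] y:[38/3,40/3] z:[35/3,37/3] -> miss, prune
    N14 x:[8,21/2] y:[44/3,46/3] z:[10,35/3] -> miss, prune
    N19 x:[19/2,23/2] y:[44/3,47/3] z:[11,38/3] -> miss, prune
  N15 x:[5,19] y:[10/3,11] z:[13,50/3] -> miss, prune

9 AABB tests over nodes [0, 9, 10, 11, 2, 6, 14, 19, 15]; 0 leaves entered; closest miss.

== RESULT ==
[0, 9, 10, 11, 2, 6, 14, 19, 15]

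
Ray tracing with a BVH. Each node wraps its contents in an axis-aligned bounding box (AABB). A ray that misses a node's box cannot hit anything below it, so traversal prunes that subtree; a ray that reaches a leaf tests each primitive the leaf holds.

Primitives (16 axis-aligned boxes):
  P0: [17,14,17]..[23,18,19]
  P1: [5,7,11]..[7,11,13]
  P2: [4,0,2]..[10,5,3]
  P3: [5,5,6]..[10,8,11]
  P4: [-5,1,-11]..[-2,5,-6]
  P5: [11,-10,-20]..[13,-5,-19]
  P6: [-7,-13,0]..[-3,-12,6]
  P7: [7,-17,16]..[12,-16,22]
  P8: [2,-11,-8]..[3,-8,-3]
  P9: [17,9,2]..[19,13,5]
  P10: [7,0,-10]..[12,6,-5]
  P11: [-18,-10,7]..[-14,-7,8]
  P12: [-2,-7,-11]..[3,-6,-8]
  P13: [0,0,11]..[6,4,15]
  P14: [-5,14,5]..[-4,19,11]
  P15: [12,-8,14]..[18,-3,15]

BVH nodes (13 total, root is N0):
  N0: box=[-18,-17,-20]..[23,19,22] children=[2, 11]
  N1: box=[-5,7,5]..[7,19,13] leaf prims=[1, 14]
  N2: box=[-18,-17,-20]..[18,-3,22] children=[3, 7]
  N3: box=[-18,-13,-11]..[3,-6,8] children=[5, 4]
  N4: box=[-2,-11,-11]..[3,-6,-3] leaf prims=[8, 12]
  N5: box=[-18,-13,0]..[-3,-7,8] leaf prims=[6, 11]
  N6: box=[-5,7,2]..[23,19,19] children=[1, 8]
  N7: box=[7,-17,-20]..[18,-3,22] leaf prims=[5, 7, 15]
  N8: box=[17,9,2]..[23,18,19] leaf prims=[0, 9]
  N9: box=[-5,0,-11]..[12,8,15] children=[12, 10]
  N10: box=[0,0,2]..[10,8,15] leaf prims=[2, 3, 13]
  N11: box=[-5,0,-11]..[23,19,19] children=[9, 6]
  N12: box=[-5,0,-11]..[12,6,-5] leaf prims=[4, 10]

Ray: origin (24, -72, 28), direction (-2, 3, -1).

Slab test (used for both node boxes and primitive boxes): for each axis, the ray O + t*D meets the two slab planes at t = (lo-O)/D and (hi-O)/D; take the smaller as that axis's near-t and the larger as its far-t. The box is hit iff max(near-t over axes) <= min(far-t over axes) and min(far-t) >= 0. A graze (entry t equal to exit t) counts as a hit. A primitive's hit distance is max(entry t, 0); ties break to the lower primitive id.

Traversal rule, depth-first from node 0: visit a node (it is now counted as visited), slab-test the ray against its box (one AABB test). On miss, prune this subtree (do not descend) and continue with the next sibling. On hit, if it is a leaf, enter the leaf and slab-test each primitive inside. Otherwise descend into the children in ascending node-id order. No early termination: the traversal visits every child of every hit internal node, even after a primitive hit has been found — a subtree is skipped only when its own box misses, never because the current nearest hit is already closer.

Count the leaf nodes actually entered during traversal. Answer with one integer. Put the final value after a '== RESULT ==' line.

Trace the traversal:
N0 x:[1/2,21] y:[55/3,91/3] z:[6,48] -> hit [55/3,21], descend [2, 11]
  N2 x:[3,21] y:[55/3,23] z:[6,48] -> hit [55/3,21], descend [3, 7]
    N3 x:[21/2,21] y:[59/3,22] z:[20,39] -> hit [20,21], descend [4, 5]
      N4 x:[21/2,13] y:[61/3,22] z:[31,39] -> miss, prune
      N5 x:[27/2,21] y:[59/3,65/3] z:[20,28] -> hit [20,21] leaf, test {P6(miss), P11@t=62/3}
    N7 x:[3,17/2] y:[55/3,23] z:[6,48] -> miss, prune
  N11 x:[1/2,29/2] y:[24,91/3] z:[9,39] -> miss, prune

Summary -> nodes [0, 2, 3, 4, 5, 7, 11]; box-tests=7; leaf-entries=1; first=P11

== RESULT ==
1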